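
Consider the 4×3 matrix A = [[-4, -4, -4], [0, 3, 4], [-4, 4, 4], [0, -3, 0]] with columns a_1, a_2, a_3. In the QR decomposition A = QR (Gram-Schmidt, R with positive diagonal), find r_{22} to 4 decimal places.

q_1 = a_1/‖a_1‖ = (-4, 0, -4, 0)/5.6569 = (-0.7071, 0.0000, -0.7071, 0.0000).
r_{12} = q_1·a_2 = 0.0000.
u_2 = a_2 + 0.0000·q_1 = (-4.0000, 3.0000, 4.0000, -3.0000).
r_{22} = ‖u_2‖ = 7.0711.

r_{22} = 7.0711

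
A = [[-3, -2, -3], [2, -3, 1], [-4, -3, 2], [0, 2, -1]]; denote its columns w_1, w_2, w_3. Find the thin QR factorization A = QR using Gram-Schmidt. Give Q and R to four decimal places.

e_1 = w_1/‖w_1‖ = (-3, 2, -4, 0)/5.3852 = (-0.5571, 0.3714, -0.7428, 0.0000).
r_{12} = e_1·w_2 = 2.2283.
u_2 = w_2 − 2.2283·e_1 = (-0.7586, -3.8276, -1.3448, 2.0000).
‖u_2‖ = 4.5863, so e_2 = (-0.1654, -0.8346, -0.2932, 0.4361).
r_{13} = e_1·w_3 = 0.5571; r_{23} = e_2·w_3 = -1.3609.
u_3 = w_3 − 0.5571·e_1 + 1.3609·e_2 = (-2.9148, -0.3426, 2.0148, -0.4066).
‖u_3‖ = 3.5830, so e_3 = (-0.8135, -0.0956, 0.5623, -0.1135).

Q = [[-0.5571, -0.1654, -0.8135], [0.3714, -0.8346, -0.0956], [-0.7428, -0.2932, 0.5623], [0.0000, 0.4361, -0.1135]], R = [[5.3852, 2.2283, 0.5571], [0.0000, 4.5863, -1.3609], [0.0000, 0.0000, 3.5830]]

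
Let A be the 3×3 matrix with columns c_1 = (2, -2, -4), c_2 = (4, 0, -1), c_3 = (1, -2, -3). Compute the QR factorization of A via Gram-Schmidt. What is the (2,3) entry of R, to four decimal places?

q_1 = c_1/‖c_1‖ = (2, -2, -4)/4.8990 = (0.4082, -0.4082, -0.8165).
r_{12} = q_1·c_2 = 2.4495.
u_2 = c_2 − 2.4495·q_1 = (3.0000, 1.0000, 1.0000).
‖u_2‖ = 3.3166, so q_2 = (0.9045, 0.3015, 0.3015).
r_{23} = q_2·c_3 = -0.6030.

r_{23} = -0.6030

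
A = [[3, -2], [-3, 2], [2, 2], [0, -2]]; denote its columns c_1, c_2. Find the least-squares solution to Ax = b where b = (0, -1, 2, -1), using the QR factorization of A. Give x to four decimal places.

x = (0.5000, 0.5000)

c_1 = (3, -3, 2, 0); ‖c_1‖ = 4.6904, so e_1 = (0.6396, -0.6396, 0.4264, 0.0000).
e_1·c_2 = 0.6396·(-2) + (-0.6396)·2 + 0.4264·2 + 0.0000·(-2) = -1.7056.
u_2 = c_2 + 1.7056·e_1 = (-0.9091, 0.9091, 2.7273, -2.0000).
‖u_2‖ = 3.6181, so e_2 = (-0.2513, 0.2513, 0.7538, -0.5528).
Qᵀb = (1.4924, 1.8091).
Back-substitute: x_2 = 1.8091/3.6181 = 0.5000.
x_1 = (1.4924 + 1.7056·0.5000)/4.6904 = 0.5000.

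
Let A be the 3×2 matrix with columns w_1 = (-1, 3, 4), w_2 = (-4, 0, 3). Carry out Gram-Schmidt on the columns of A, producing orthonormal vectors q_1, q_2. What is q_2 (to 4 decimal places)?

q_2 = (-0.8695, -0.4742, 0.1383)

w_1 = (-1, 3, 4); ‖w_1‖ = 5.0990, so q_1 = (-0.1961, 0.5883, 0.7845).
q_1·w_2 = (-0.1961)·(-4) + 0.5883·0 + 0.7845·3 = 3.1379.
u_2 = w_2 − 3.1379·q_1 = (-3.3846, -1.8462, 0.5385).
‖u_2‖ = 3.8928, so q_2 = (-0.8695, -0.4742, 0.1383).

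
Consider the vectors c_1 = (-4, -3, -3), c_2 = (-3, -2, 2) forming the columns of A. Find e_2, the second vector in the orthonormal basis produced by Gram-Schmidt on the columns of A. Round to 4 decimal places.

e_2 = (-0.4445, -0.2634, 0.8561)

e_1 = c_1/‖c_1‖ = (-4, -3, -3)/5.8310 = (-0.6860, -0.5145, -0.5145).
r_{12} = e_1·c_2 = 2.0580.
u_2 = c_2 − 2.0580·e_1 = (-1.5882, -0.9412, 3.0588).
‖u_2‖ = 3.5728, so e_2 = (-0.4445, -0.2634, 0.8561).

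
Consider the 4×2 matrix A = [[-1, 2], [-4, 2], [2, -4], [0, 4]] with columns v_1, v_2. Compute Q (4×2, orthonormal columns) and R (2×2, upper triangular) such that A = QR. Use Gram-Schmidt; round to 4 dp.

v_1 = (-1, -4, 2, 0); ‖v_1‖ = 4.5826, so e_1 = (-0.2182, -0.8729, 0.4364, 0.0000).
e_1·v_2 = (-0.2182)·2 + (-0.8729)·2 + 0.4364·(-4) + 0.0000·4 = -3.9279.
u_2 = v_2 + 3.9279·e_1 = (1.1429, -1.4286, -2.2857, 4.0000).
‖u_2‖ = 4.9570, so e_2 = (0.2306, -0.2882, -0.4611, 0.8069).

Q = [[-0.2182, 0.2306], [-0.8729, -0.2882], [0.4364, -0.4611], [0.0000, 0.8069]], R = [[4.5826, -3.9279], [0.0000, 4.9570]]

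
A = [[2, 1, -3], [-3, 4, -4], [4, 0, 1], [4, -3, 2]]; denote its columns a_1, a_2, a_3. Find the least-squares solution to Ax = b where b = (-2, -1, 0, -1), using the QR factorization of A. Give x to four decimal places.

e_1 = a_1/‖a_1‖ = (2, -3, 4, 4)/6.7082 = (0.2981, -0.4472, 0.5963, 0.5963).
r_{12} = e_1·a_2 = -3.2796.
u_2 = a_2 + 3.2796·e_1 = (1.9778, 2.5333, 1.9556, -1.0444).
‖u_2‖ = 3.9044, so e_2 = (0.5065, 0.6488, 0.5009, -0.2675).
r_{13} = e_1·a_3 = 2.6833; r_{23} = e_2·a_3 = -4.1492.
u_3 = a_3 − 2.6833·e_1 + 4.1492·e_2 = (-1.6983, -0.1079, 1.4781, -0.7099).
‖u_3‖ = 2.3632, so e_3 = (-0.7186, -0.0456, 0.6255, -0.3004).
Qᵀb = (-0.7454, -1.3944, 1.7833).
Back-substitute: x_3 = 1.7833/2.3632 = 0.7546.
x_2 = (-1.3944 + 4.1492·0.7546)/3.9044 = 0.4448.
x_1 = (-0.7454 + 3.2796·0.4448 − 2.6833·0.7546)/6.7082 = -0.1955.

x = (-0.1955, 0.4448, 0.7546)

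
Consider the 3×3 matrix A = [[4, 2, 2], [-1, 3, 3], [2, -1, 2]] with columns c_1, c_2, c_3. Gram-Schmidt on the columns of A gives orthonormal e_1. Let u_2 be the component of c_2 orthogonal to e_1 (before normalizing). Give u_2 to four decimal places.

c_1 = (4, -1, 2); ‖c_1‖ = 4.5826, so e_1 = (0.8729, -0.2182, 0.4364).
e_1·c_2 = 0.8729·2 + (-0.2182)·3 + 0.4364·(-1) = 0.6547.
u_2 = c_2 − 0.6547·e_1 = (1.4286, 3.1429, -1.2857).

u_2 = (1.4286, 3.1429, -1.2857)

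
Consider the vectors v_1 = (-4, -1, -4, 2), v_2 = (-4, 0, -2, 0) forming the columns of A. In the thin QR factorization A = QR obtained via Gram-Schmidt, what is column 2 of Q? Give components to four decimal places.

e_1 = v_1/‖v_1‖ = (-4, -1, -4, 2)/6.0828 = (-0.6576, -0.1644, -0.6576, 0.3288).
r_{12} = e_1·v_2 = 3.9456.
u_2 = v_2 − 3.9456·e_1 = (-1.4054, 0.6486, 0.5946, -1.2973).
‖u_2‖ = 2.1053, so e_2 = (-0.6675, 0.3081, 0.2824, -0.6162).

e_2 = (-0.6675, 0.3081, 0.2824, -0.6162)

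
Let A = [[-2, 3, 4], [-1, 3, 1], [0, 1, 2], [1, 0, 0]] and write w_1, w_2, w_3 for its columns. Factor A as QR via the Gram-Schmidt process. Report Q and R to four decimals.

Q = [[-0.8165, 0.0000, 0.4355], [-0.4082, 0.6396, -0.6334], [0.0000, 0.4264, 0.5939], [0.4082, 0.6396, 0.2375]], R = [[2.4495, -3.6742, -3.6742], [0.0000, 2.3452, 1.4924], [0.0000, 0.0000, 2.2962]]

w_1 = (-2, -1, 0, 1); ‖w_1‖ = 2.4495, so q_1 = (-0.8165, -0.4082, 0.0000, 0.4082).
q_1·w_2 = (-0.8165)·3 + (-0.4082)·3 + 0.0000·1 + 0.4082·0 = -3.6742.
u_2 = w_2 + 3.6742·q_1 = (0.0000, 1.5000, 1.0000, 1.5000).
‖u_2‖ = 2.3452, so q_2 = (0.0000, 0.6396, 0.4264, 0.6396).
q_1·w_3 = (-0.8165)·4 + (-0.4082)·1 + 0.0000·2 + 0.4082·0 = -3.6742; q_2·w_3 = (0.0000)·4 + 0.6396·1 + 0.4264·2 + 0.6396·0 = 1.4924.
u_3 = w_3 + 3.6742·q_1 − 1.4924·q_2 = (1.0000, -1.4545, 1.3636, 0.5455).
‖u_3‖ = 2.2962, so q_3 = (0.4355, -0.6334, 0.5939, 0.2375).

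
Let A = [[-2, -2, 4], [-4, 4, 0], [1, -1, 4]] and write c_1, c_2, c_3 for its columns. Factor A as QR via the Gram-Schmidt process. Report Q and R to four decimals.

c_1 = (-2, -4, 1); ‖c_1‖ = 4.5826, so e_1 = (-0.4364, -0.8729, 0.2182).
e_1·c_2 = (-0.4364)·(-2) + (-0.8729)·4 + 0.2182·(-1) = -2.8368.
u_2 = c_2 + 2.8368·e_1 = (-3.2381, 1.5238, -0.3810).
‖u_2‖ = 3.5989, so e_2 = (-0.8997, 0.4234, -0.1059).
e_1·c_3 = (-0.4364)·4 + (-0.8729)·0 + 0.2182·4 = -0.8729; e_2·c_3 = (-0.8997)·4 + 0.4234·0 + (-0.1059)·4 = -4.0223.
u_3 = c_3 + 0.8729·e_1 + 4.0223·e_2 = (0.0000, 0.9412, 3.7647).
‖u_3‖ = 3.8806, so e_3 = (0.0000, 0.2425, 0.9701).

Q = [[-0.4364, -0.8997, 0.0000], [-0.8729, 0.4234, 0.2425], [0.2182, -0.1059, 0.9701]], R = [[4.5826, -2.8368, -0.8729], [0.0000, 3.5989, -4.0223], [0.0000, 0.0000, 3.8806]]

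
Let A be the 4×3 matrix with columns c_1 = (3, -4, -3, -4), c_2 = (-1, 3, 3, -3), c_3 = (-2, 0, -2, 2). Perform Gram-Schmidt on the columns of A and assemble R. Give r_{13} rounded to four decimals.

r_{13} = -1.1314

e_1 = c_1/‖c_1‖ = (3, -4, -3, -4)/7.0711 = (0.4243, -0.5657, -0.4243, -0.5657).
r_{13} = e_1·c_3 = -1.1314.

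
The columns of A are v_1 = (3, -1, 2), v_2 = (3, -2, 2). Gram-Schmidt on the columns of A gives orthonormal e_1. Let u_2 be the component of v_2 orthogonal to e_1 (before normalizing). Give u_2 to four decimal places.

e_1 = v_1/‖v_1‖ = (3, -1, 2)/3.7417 = (0.8018, -0.2673, 0.5345).
r_{12} = e_1·v_2 = 4.0089.
u_2 = v_2 − 4.0089·e_1 = (-0.2143, -0.9286, -0.1429).

u_2 = (-0.2143, -0.9286, -0.1429)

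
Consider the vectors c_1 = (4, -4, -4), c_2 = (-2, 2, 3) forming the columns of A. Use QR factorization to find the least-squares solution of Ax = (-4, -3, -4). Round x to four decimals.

c_1 = (4, -4, -4); ‖c_1‖ = 6.9282, so e_1 = (0.5774, -0.5774, -0.5774).
e_1·c_2 = 0.5774·(-2) + (-0.5774)·2 + (-0.5774)·3 = -4.0415.
u_2 = c_2 + 4.0415·e_1 = (0.3333, -0.3333, 0.6667).
‖u_2‖ = 0.8165, so e_2 = (0.4082, -0.4082, 0.8165).
Qᵀb = (1.7321, -3.6742).
Back-substitute: x_2 = -3.6742/0.8165 = -4.5000.
x_1 = (1.7321 + 4.0415·(-4.5000))/6.9282 = -2.3750.

x = (-2.3750, -4.5000)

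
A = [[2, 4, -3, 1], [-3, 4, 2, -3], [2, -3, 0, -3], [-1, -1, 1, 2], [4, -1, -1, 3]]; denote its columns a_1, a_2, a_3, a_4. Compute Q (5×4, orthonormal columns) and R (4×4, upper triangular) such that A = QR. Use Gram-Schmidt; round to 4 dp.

a_1 = (2, -3, 2, -1, 4); ‖a_1‖ = 5.8310, so e_1 = (0.3430, -0.5145, 0.3430, -0.1715, 0.6860).
e_1·a_2 = 0.3430·4 + (-0.5145)·4 + 0.3430·(-3) + (-0.1715)·(-1) + 0.6860·(-1) = -2.2295.
u_2 = a_2 + 2.2295·e_1 = (4.7647, 2.8529, -2.2353, -1.3824, 0.5294).
‖u_2‖ = 6.1668, so e_2 = (0.7726, 0.4626, -0.3625, -0.2242, 0.0858).
e_1·a_3 = 0.3430·(-3) + (-0.5145)·2 + 0.3430·0 + (-0.1715)·1 + 0.6860·(-1) = -2.9155; e_2·a_3 = 0.7726·(-3) + 0.4626·2 + (-0.3625)·0 + (-0.2242)·1 + 0.0858·(-1) = -1.7027.
u_3 = a_3 + 2.9155·e_1 + 1.7027·e_2 = (-0.6845, 1.2877, 0.3828, 0.1183, 1.1462).
‖u_3‖ = 1.8976, so e_3 = (-0.3607, 0.6786, 0.2017, 0.0624, 0.6040).
e_1·a_4 = 0.3430·1 + (-0.5145)·(-3) + 0.3430·(-3) + (-0.1715)·2 + 0.6860·3 = 2.5725; e_2·a_4 = 0.7726·1 + 0.4626·(-3) + (-0.3625)·(-3) + (-0.2242)·2 + 0.0858·3 = 0.2814; e_3·a_4 = (-0.3607)·1 + 0.6786·(-3) + 0.2017·(-3) + 0.0624·2 + 0.6040·3 = -1.0650.
u_4 = a_4 − 2.5725·e_1 − 0.2814·e_2 + 1.0650·e_3 = (-0.4839, -1.0840, -3.5655, 2.5707, 1.8544).
‖u_4‖ = 4.9162, so e_4 = (-0.0984, -0.2205, -0.7253, 0.5229, 0.3772).

Q = [[0.3430, 0.7726, -0.3607, -0.0984], [-0.5145, 0.4626, 0.6786, -0.2205], [0.3430, -0.3625, 0.2017, -0.7253], [-0.1715, -0.2242, 0.0624, 0.5229], [0.6860, 0.0858, 0.6040, 0.3772]], R = [[5.8310, -2.2295, -2.9155, 2.5725], [0.0000, 6.1668, -1.7027, 0.2814], [0.0000, 0.0000, 1.8976, -1.0650], [0.0000, 0.0000, 0.0000, 4.9162]]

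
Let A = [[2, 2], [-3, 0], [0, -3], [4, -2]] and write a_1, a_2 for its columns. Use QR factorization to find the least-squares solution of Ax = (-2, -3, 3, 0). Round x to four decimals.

a_1 = (2, -3, 0, 4); ‖a_1‖ = 5.3852, so q_1 = (0.3714, -0.5571, 0.0000, 0.7428).
q_1·a_2 = 0.3714·2 + (-0.5571)·0 + 0.0000·(-3) + 0.7428·(-2) = -0.7428.
u_2 = a_2 + 0.7428·q_1 = (2.2759, -0.4138, -3.0000, -1.4483).
‖u_2‖ = 4.0556, so q_2 = (0.5612, -0.1020, -0.7397, -0.3571).
Qᵀb = (0.9285, -3.0354).
Back-substitute: x_2 = -3.0354/4.0556 = -0.7484.
x_1 = (0.9285 + 0.7428·(-0.7484))/5.3852 = 0.0692.

x = (0.0692, -0.7484)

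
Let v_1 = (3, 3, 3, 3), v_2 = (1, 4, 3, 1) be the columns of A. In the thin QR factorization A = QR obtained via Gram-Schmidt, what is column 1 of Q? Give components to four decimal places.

e_1 = (0.5000, 0.5000, 0.5000, 0.5000)

v_1 = (3, 3, 3, 3); ‖v_1‖ = 6.0000, so e_1 = (0.5000, 0.5000, 0.5000, 0.5000).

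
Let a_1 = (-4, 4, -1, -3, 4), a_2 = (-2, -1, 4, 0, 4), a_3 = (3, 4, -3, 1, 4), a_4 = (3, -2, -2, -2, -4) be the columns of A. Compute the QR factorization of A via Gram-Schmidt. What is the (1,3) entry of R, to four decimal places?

r_{13} = 2.6261

a_1 = (-4, 4, -1, -3, 4); ‖a_1‖ = 7.6158, so q_1 = (-0.5252, 0.5252, -0.1313, -0.3939, 0.5252).
r_{13} = q_1·a_3 = 2.6261.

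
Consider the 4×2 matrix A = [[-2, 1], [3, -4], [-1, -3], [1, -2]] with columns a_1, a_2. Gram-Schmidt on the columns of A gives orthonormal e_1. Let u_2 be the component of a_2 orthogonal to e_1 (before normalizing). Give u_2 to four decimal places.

u_2 = (-0.7333, -1.4000, -3.8667, -1.1333)

e_1 = a_1/‖a_1‖ = (-2, 3, -1, 1)/3.8730 = (-0.5164, 0.7746, -0.2582, 0.2582).
r_{12} = e_1·a_2 = -3.3566.
u_2 = a_2 + 3.3566·e_1 = (-0.7333, -1.4000, -3.8667, -1.1333).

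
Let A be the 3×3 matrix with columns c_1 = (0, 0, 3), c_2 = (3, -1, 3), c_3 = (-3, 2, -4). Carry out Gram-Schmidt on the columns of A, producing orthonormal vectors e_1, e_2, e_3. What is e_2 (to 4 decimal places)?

c_1 = (0, 0, 3); ‖c_1‖ = 3.0000, so e_1 = (0.0000, 0.0000, 1.0000).
e_1·c_2 = 0.0000·3 + 0.0000·(-1) + 1.0000·3 = 3.0000.
u_2 = c_2 − 3.0000·e_1 = (3.0000, -1.0000, 0.0000).
‖u_2‖ = 3.1623, so e_2 = (0.9487, -0.3162, 0.0000).

e_2 = (0.9487, -0.3162, 0.0000)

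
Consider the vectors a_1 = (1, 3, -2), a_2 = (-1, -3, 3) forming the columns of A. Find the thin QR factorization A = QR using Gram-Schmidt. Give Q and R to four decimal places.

Q = [[0.2673, 0.1690], [0.8018, 0.5071], [-0.5345, 0.8452]], R = [[3.7417, -4.2762], [0.0000, 0.8452]]

a_1 = (1, 3, -2); ‖a_1‖ = 3.7417, so e_1 = (0.2673, 0.8018, -0.5345).
e_1·a_2 = 0.2673·(-1) + 0.8018·(-3) + (-0.5345)·3 = -4.2762.
u_2 = a_2 + 4.2762·e_1 = (0.1429, 0.4286, 0.7143).
‖u_2‖ = 0.8452, so e_2 = (0.1690, 0.5071, 0.8452).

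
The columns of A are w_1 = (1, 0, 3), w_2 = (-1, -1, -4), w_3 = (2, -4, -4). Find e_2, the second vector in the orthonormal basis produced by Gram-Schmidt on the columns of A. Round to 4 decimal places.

e_1 = w_1/‖w_1‖ = (1, 0, 3)/3.1623 = (0.3162, 0.0000, 0.9487).
r_{12} = e_1·w_2 = -4.1110.
u_2 = w_2 + 4.1110·e_1 = (0.3000, -1.0000, -0.1000).
‖u_2‖ = 1.0488, so e_2 = (0.2860, -0.9535, -0.0953).

e_2 = (0.2860, -0.9535, -0.0953)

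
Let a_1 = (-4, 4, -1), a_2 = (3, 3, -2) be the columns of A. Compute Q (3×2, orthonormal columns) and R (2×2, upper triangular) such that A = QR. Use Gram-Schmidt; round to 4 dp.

Q = [[-0.6963, 0.6932], [0.6963, 0.5895], [-0.1741, -0.4146]], R = [[5.7446, 0.3482], [0.0000, 4.6775]]

a_1 = (-4, 4, -1); ‖a_1‖ = 5.7446, so e_1 = (-0.6963, 0.6963, -0.1741).
e_1·a_2 = (-0.6963)·3 + 0.6963·3 + (-0.1741)·(-2) = 0.3482.
u_2 = a_2 − 0.3482·e_1 = (3.2424, 2.7576, -1.9394).
‖u_2‖ = 4.6775, so e_2 = (0.6932, 0.5895, -0.4146).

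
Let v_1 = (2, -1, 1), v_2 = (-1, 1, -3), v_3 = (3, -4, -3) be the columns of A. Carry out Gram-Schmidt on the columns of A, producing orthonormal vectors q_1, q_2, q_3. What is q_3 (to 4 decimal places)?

q_3 = (-0.3651, -0.9129, -0.1826)

v_1 = (2, -1, 1); ‖v_1‖ = 2.4495, so q_1 = (0.8165, -0.4082, 0.4082).
q_1·v_2 = 0.8165·(-1) + (-0.4082)·1 + 0.4082·(-3) = -2.4495.
u_2 = v_2 + 2.4495·q_1 = (1.0000, 0.0000, -2.0000).
‖u_2‖ = 2.2361, so q_2 = (0.4472, 0.0000, -0.8944).
q_1·v_3 = 0.8165·3 + (-0.4082)·(-4) + 0.4082·(-3) = 2.8577; q_2·v_3 = 0.4472·3 + (0.0000)·(-4) + (-0.8944)·(-3) = 4.0249.
u_3 = v_3 − 2.8577·q_1 − 4.0249·q_2 = (-1.1333, -2.8333, -0.5667).
‖u_3‖ = 3.1038, so q_3 = (-0.3651, -0.9129, -0.1826).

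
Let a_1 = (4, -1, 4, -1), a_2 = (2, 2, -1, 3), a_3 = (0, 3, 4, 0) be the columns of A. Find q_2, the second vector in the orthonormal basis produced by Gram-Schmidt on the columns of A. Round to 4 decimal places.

q_2 = (0.4995, 0.4649, -0.2081, 0.7007)

a_1 = (4, -1, 4, -1); ‖a_1‖ = 5.8310, so q_1 = (0.6860, -0.1715, 0.6860, -0.1715).
q_1·a_2 = 0.6860·2 + (-0.1715)·2 + 0.6860·(-1) + (-0.1715)·3 = -0.1715.
u_2 = a_2 + 0.1715·q_1 = (2.1176, 1.9706, -0.8824, 2.9706).
‖u_2‖ = 4.2392, so q_2 = (0.4995, 0.4649, -0.2081, 0.7007).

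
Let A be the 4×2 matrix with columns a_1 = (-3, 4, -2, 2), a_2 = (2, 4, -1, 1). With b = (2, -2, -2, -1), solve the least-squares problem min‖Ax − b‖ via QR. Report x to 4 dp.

a_1 = (-3, 4, -2, 2); ‖a_1‖ = 5.7446, so e_1 = (-0.5222, 0.6963, -0.3482, 0.3482).
e_1·a_2 = (-0.5222)·2 + 0.6963·4 + (-0.3482)·(-1) + 0.3482·1 = 2.4371.
u_2 = a_2 − 2.4371·e_1 = (3.2727, 2.3030, -0.1515, 0.1515).
‖u_2‖ = 4.0076, so e_2 = (0.8166, 0.5747, -0.0378, 0.0378).
Qᵀb = (-2.0889, 0.5217).
Back-substitute: x_2 = 0.5217/4.0076 = 0.1302.
x_1 = (-2.0889 − 2.4371·0.1302)/5.7446 = -0.4189.

x = (-0.4189, 0.1302)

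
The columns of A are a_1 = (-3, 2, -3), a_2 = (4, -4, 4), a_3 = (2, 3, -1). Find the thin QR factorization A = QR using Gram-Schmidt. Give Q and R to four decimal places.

Q = [[-0.6396, -0.3015, 0.7071], [0.4264, -0.9045, 0.0000], [-0.6396, -0.3015, -0.7071]], R = [[4.6904, -6.8224, 0.6396], [0.0000, 1.2060, -3.0151], [0.0000, 0.0000, 2.1213]]

a_1 = (-3, 2, -3); ‖a_1‖ = 4.6904, so q_1 = (-0.6396, 0.4264, -0.6396).
q_1·a_2 = (-0.6396)·4 + 0.4264·(-4) + (-0.6396)·4 = -6.8224.
u_2 = a_2 + 6.8224·q_1 = (-0.3636, -1.0909, -0.3636).
‖u_2‖ = 1.2060, so q_2 = (-0.3015, -0.9045, -0.3015).
q_1·a_3 = (-0.6396)·2 + 0.4264·3 + (-0.6396)·(-1) = 0.6396; q_2·a_3 = (-0.3015)·2 + (-0.9045)·3 + (-0.3015)·(-1) = -3.0151.
u_3 = a_3 − 0.6396·q_1 + 3.0151·q_2 = (1.5000, 0.0000, -1.5000).
‖u_3‖ = 2.1213, so q_3 = (0.7071, 0.0000, -0.7071).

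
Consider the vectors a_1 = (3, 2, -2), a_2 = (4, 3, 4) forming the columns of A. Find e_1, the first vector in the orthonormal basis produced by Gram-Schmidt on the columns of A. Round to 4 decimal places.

e_1 = (0.7276, 0.4851, -0.4851)

e_1 = a_1/‖a_1‖ = (3, 2, -2)/4.1231 = (0.7276, 0.4851, -0.4851).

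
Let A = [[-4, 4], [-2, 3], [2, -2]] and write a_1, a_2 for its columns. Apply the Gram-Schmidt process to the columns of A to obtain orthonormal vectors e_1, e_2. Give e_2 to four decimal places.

e_2 = (-0.3651, 0.9129, 0.1826)

a_1 = (-4, -2, 2); ‖a_1‖ = 4.8990, so e_1 = (-0.8165, -0.4082, 0.4082).
e_1·a_2 = (-0.8165)·4 + (-0.4082)·3 + 0.4082·(-2) = -5.3072.
u_2 = a_2 + 5.3072·e_1 = (-0.3333, 0.8333, 0.1667).
‖u_2‖ = 0.9129, so e_2 = (-0.3651, 0.9129, 0.1826).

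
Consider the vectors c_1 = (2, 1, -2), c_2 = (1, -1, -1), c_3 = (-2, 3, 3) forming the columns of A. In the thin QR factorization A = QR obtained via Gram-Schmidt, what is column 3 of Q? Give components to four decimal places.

c_1 = (2, 1, -2); ‖c_1‖ = 3.0000, so e_1 = (0.6667, 0.3333, -0.6667).
e_1·c_2 = 0.6667·1 + 0.3333·(-1) + (-0.6667)·(-1) = 1.0000.
u_2 = c_2 − 1.0000·e_1 = (0.3333, -1.3333, -0.3333).
‖u_2‖ = 1.4142, so e_2 = (0.2357, -0.9428, -0.2357).
e_1·c_3 = 0.6667·(-2) + 0.3333·3 + (-0.6667)·3 = -2.3333; e_2·c_3 = 0.2357·(-2) + (-0.9428)·3 + (-0.2357)·3 = -4.0069.
u_3 = c_3 + 2.3333·e_1 + 4.0069·e_2 = (0.5000, 0.0000, 0.5000).
‖u_3‖ = 0.7071, so e_3 = (0.7071, 0.0000, 0.7071).

e_3 = (0.7071, 0.0000, 0.7071)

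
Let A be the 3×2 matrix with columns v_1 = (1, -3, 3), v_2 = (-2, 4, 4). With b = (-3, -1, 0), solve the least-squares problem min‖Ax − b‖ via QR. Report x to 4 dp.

x = (0.0059, 0.0559)

v_1 = (1, -3, 3); ‖v_1‖ = 4.3589, so q_1 = (0.2294, -0.6882, 0.6882).
q_1·v_2 = 0.2294·(-2) + (-0.6882)·4 + 0.6882·4 = -0.4588.
u_2 = v_2 + 0.4588·q_1 = (-1.8947, 3.6842, 4.3158).
‖u_2‖ = 5.9824, so q_2 = (-0.3167, 0.6158, 0.7214).
Qᵀb = (0.0000, 0.3343).
Back-substitute: x_2 = 0.3343/5.9824 = 0.0559.
x_1 = (0.0000 + 0.4588·0.0559)/4.3589 = 0.0059.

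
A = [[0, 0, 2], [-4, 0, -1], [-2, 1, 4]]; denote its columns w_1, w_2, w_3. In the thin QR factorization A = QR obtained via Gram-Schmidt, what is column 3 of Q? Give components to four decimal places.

w_1 = (0, -4, -2); ‖w_1‖ = 4.4721, so e_1 = (0.0000, -0.8944, -0.4472).
e_1·w_2 = 0.0000·0 + (-0.8944)·0 + (-0.4472)·1 = -0.4472.
u_2 = w_2 + 0.4472·e_1 = (0.0000, -0.4000, 0.8000).
‖u_2‖ = 0.8944, so e_2 = (0.0000, -0.4472, 0.8944).
e_1·w_3 = 0.0000·2 + (-0.8944)·(-1) + (-0.4472)·4 = -0.8944; e_2·w_3 = 0.0000·2 + (-0.4472)·(-1) + 0.8944·4 = 4.0249.
u_3 = w_3 + 0.8944·e_1 − 4.0249·e_2 = (2.0000, 0.0000, 0.0000).
‖u_3‖ = 2.0000, so e_3 = (1.0000, 0.0000, 0.0000).

e_3 = (1.0000, 0.0000, 0.0000)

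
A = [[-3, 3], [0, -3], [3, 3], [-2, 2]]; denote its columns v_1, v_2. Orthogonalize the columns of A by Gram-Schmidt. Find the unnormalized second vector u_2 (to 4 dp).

u_2 = (2.4545, -3.0000, 3.5455, 1.6364)

v_1 = (-3, 0, 3, -2); ‖v_1‖ = 4.6904, so e_1 = (-0.6396, 0.0000, 0.6396, -0.4264).
e_1·v_2 = (-0.6396)·3 + 0.0000·(-3) + 0.6396·3 + (-0.4264)·2 = -0.8528.
u_2 = v_2 + 0.8528·e_1 = (2.4545, -3.0000, 3.5455, 1.6364).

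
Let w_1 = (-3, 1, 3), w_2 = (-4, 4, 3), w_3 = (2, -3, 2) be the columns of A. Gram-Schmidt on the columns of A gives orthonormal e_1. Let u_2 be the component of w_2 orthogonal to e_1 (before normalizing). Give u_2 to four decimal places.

u_2 = (-0.0526, 2.6842, -0.9474)

e_1 = w_1/‖w_1‖ = (-3, 1, 3)/4.3589 = (-0.6882, 0.2294, 0.6882).
r_{12} = e_1·w_2 = 5.7354.
u_2 = w_2 − 5.7354·e_1 = (-0.0526, 2.6842, -0.9474).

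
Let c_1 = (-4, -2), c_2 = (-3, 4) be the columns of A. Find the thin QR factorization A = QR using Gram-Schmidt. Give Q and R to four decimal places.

Q = [[-0.8944, -0.4472], [-0.4472, 0.8944]], R = [[4.4721, 0.8944], [0.0000, 4.9193]]

c_1 = (-4, -2); ‖c_1‖ = 4.4721, so q_1 = (-0.8944, -0.4472).
q_1·c_2 = (-0.8944)·(-3) + (-0.4472)·4 = 0.8944.
u_2 = c_2 − 0.8944·q_1 = (-2.2000, 4.4000).
‖u_2‖ = 4.9193, so q_2 = (-0.4472, 0.8944).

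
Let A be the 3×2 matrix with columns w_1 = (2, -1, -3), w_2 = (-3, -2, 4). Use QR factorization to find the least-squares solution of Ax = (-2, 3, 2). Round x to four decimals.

w_1 = (2, -1, -3); ‖w_1‖ = 3.7417, so e_1 = (0.5345, -0.2673, -0.8018).
e_1·w_2 = 0.5345·(-3) + (-0.2673)·(-2) + (-0.8018)·4 = -4.2762.
u_2 = w_2 + 4.2762·e_1 = (-0.7143, -3.1429, 0.5714).
‖u_2‖ = 3.2733, so e_2 = (-0.2182, -0.9602, 0.1746).
Qᵀb = (-3.4744, -2.0949).
Back-substitute: x_2 = -2.0949/3.2733 = -0.6400.
x_1 = (-3.4744 + 4.2762·(-0.6400))/3.7417 = -1.6600.

x = (-1.6600, -0.6400)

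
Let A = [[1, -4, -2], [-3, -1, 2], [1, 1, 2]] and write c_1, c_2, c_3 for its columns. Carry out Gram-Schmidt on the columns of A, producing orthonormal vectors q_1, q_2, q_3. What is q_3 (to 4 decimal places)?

q_3 = (0.1421, 0.3553, 0.9239)

c_1 = (1, -3, 1); ‖c_1‖ = 3.3166, so q_1 = (0.3015, -0.9045, 0.3015).
q_1·c_2 = 0.3015·(-4) + (-0.9045)·(-1) + 0.3015·1 = 0.0000.
u_2 = c_2 + 0.0000·q_1 = (-4.0000, -1.0000, 1.0000).
‖u_2‖ = 4.2426, so q_2 = (-0.9428, -0.2357, 0.2357).
q_1·c_3 = 0.3015·(-2) + (-0.9045)·2 + 0.3015·2 = -1.8091; q_2·c_3 = (-0.9428)·(-2) + (-0.2357)·2 + 0.2357·2 = 1.8856.
u_3 = c_3 + 1.8091·q_1 − 1.8856·q_2 = (0.3232, 0.8081, 2.1010).
‖u_3‖ = 2.2741, so q_3 = (0.1421, 0.3553, 0.9239).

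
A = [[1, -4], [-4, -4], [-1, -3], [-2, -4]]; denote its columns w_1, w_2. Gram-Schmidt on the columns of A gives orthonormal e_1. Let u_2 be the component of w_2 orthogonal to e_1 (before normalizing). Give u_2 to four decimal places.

w_1 = (1, -4, -1, -2); ‖w_1‖ = 4.6904, so e_1 = (0.2132, -0.8528, -0.2132, -0.4264).
e_1·w_2 = 0.2132·(-4) + (-0.8528)·(-4) + (-0.2132)·(-3) + (-0.4264)·(-4) = 4.9036.
u_2 = w_2 − 4.9036·e_1 = (-5.0455, 0.1818, -1.9545, -1.9091).

u_2 = (-5.0455, 0.1818, -1.9545, -1.9091)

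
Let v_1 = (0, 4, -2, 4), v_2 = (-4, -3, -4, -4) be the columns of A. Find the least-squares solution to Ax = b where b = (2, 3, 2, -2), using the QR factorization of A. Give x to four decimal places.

q_1 = v_1/‖v_1‖ = (0, 4, -2, 4)/6.0000 = (0.0000, 0.6667, -0.3333, 0.6667).
r_{12} = q_1·v_2 = -3.3333.
u_2 = v_2 + 3.3333·q_1 = (-4.0000, -0.7778, -5.1111, -1.7778).
‖u_2‖ = 6.7741, so q_2 = (-0.5905, -0.1148, -0.7545, -0.2624).
Qᵀb = (0.0000, -2.5095).
Back-substitute: x_2 = -2.5095/6.7741 = -0.3705.
x_1 = (0.0000 + 3.3333·(-0.3705))/6.0000 = -0.2058.

x = (-0.2058, -0.3705)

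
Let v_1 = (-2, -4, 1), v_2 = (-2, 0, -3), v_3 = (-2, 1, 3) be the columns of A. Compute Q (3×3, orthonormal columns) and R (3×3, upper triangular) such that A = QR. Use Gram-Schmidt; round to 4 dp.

v_1 = (-2, -4, 1); ‖v_1‖ = 4.5826, so e_1 = (-0.4364, -0.8729, 0.2182).
e_1·v_2 = (-0.4364)·(-2) + (-0.8729)·0 + 0.2182·(-3) = 0.2182.
u_2 = v_2 − 0.2182·e_1 = (-1.9048, 0.1905, -3.0476).
‖u_2‖ = 3.5989, so e_2 = (-0.5293, 0.0529, -0.8468).
e_1·v_3 = (-0.4364)·(-2) + (-0.8729)·1 + 0.2182·3 = 0.6547; e_2·v_3 = (-0.5293)·(-2) + 0.0529·1 + (-0.8468)·3 = -1.4290.
u_3 = v_3 − 0.6547·e_1 + 1.4290·e_2 = (-2.4706, 1.6471, 1.6471).
‖u_3‖ = 3.3955, so e_3 = (-0.7276, 0.4851, 0.4851).

Q = [[-0.4364, -0.5293, -0.7276], [-0.8729, 0.0529, 0.4851], [0.2182, -0.8468, 0.4851]], R = [[4.5826, 0.2182, 0.6547], [0.0000, 3.5989, -1.4290], [0.0000, 0.0000, 3.3955]]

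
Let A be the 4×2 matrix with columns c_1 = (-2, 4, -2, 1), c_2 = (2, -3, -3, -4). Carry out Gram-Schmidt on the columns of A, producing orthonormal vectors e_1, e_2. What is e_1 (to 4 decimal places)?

e_1 = c_1/‖c_1‖ = (-2, 4, -2, 1)/5.0000 = (-0.4000, 0.8000, -0.4000, 0.2000).

e_1 = (-0.4000, 0.8000, -0.4000, 0.2000)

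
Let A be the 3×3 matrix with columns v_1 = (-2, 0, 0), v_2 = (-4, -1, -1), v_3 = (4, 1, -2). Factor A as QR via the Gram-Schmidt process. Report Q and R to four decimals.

Q = [[-1.0000, 0.0000, 0.0000], [0.0000, -0.7071, 0.7071], [0.0000, -0.7071, -0.7071]], R = [[2.0000, 4.0000, -4.0000], [0.0000, 1.4142, 0.7071], [0.0000, 0.0000, 2.1213]]

v_1 = (-2, 0, 0); ‖v_1‖ = 2.0000, so e_1 = (-1.0000, 0.0000, 0.0000).
e_1·v_2 = (-1.0000)·(-4) + 0.0000·(-1) + 0.0000·(-1) = 4.0000.
u_2 = v_2 − 4.0000·e_1 = (0.0000, -1.0000, -1.0000).
‖u_2‖ = 1.4142, so e_2 = (0.0000, -0.7071, -0.7071).
e_1·v_3 = (-1.0000)·4 + 0.0000·1 + 0.0000·(-2) = -4.0000; e_2·v_3 = 0.0000·4 + (-0.7071)·1 + (-0.7071)·(-2) = 0.7071.
u_3 = v_3 + 4.0000·e_1 − 0.7071·e_2 = (0.0000, 1.5000, -1.5000).
‖u_3‖ = 2.1213, so e_3 = (0.0000, 0.7071, -0.7071).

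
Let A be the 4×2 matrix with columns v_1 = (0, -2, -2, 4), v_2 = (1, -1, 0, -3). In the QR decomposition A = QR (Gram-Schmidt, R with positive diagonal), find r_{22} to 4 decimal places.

v_1 = (0, -2, -2, 4); ‖v_1‖ = 4.8990, so q_1 = (0.0000, -0.4082, -0.4082, 0.8165).
q_1·v_2 = 0.0000·1 + (-0.4082)·(-1) + (-0.4082)·0 + 0.8165·(-3) = -2.0412.
u_2 = v_2 + 2.0412·q_1 = (1.0000, -1.8333, -0.8333, -1.3333).
r_{22} = ‖u_2‖ = 2.6141.

r_{22} = 2.6141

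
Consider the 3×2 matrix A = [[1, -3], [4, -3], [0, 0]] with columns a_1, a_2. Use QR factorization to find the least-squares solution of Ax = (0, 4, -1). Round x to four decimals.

a_1 = (1, 4, 0); ‖a_1‖ = 4.1231, so q_1 = (0.2425, 0.9701, 0.0000).
q_1·a_2 = 0.2425·(-3) + 0.9701·(-3) + 0.0000·0 = -3.6380.
u_2 = a_2 + 3.6380·q_1 = (-2.1176, 0.5294, 0.0000).
‖u_2‖ = 2.1828, so q_2 = (-0.9701, 0.2425, 0.0000).
Qᵀb = (3.8806, 0.9701).
Back-substitute: x_2 = 0.9701/2.1828 = 0.4444.
x_1 = (3.8806 + 3.6380·0.4444)/4.1231 = 1.3333.

x = (1.3333, 0.4444)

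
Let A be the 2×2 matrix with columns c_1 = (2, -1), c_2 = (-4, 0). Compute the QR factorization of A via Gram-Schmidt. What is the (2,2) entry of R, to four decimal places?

c_1 = (2, -1); ‖c_1‖ = 2.2361, so e_1 = (0.8944, -0.4472).
e_1·c_2 = 0.8944·(-4) + (-0.4472)·0 = -3.5777.
u_2 = c_2 + 3.5777·e_1 = (-0.8000, -1.6000).
r_{22} = ‖u_2‖ = 1.7889.

r_{22} = 1.7889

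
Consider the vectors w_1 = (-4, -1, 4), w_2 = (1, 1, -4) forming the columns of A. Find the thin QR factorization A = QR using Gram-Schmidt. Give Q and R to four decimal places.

w_1 = (-4, -1, 4); ‖w_1‖ = 5.7446, so e_1 = (-0.6963, -0.1741, 0.6963).
e_1·w_2 = (-0.6963)·1 + (-0.1741)·1 + 0.6963·(-4) = -3.6556.
u_2 = w_2 + 3.6556·e_1 = (-1.5455, 0.3636, -1.4545).
‖u_2‖ = 2.1532, so e_2 = (-0.7177, 0.1689, -0.6755).

Q = [[-0.6963, -0.7177], [-0.1741, 0.1689], [0.6963, -0.6755]], R = [[5.7446, -3.6556], [0.0000, 2.1532]]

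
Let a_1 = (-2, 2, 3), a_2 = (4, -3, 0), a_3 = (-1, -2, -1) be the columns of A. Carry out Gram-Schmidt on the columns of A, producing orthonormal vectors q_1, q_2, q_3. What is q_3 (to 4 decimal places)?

a_1 = (-2, 2, 3); ‖a_1‖ = 4.1231, so q_1 = (-0.4851, 0.4851, 0.7276).
q_1·a_2 = (-0.4851)·4 + 0.4851·(-3) + 0.7276·0 = -3.3955.
u_2 = a_2 + 3.3955·q_1 = (2.3529, -1.3529, 2.4706).
‖u_2‖ = 3.6702, so q_2 = (0.6411, -0.3686, 0.6731).
q_1·a_3 = (-0.4851)·(-1) + 0.4851·(-2) + 0.7276·(-1) = -1.2127; q_2·a_3 = 0.6411·(-1) + (-0.3686)·(-2) + 0.6731·(-1) = -0.5770.
u_3 = a_3 + 1.2127·q_1 + 0.5770·q_2 = (-1.2183, -1.6245, 0.2707).
‖u_3‖ = 2.0485, so q_3 = (-0.5947, -0.7930, 0.1322).

q_3 = (-0.5947, -0.7930, 0.1322)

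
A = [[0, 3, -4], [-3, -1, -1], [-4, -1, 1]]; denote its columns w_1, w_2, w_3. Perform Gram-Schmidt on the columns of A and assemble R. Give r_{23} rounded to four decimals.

r_{23} = -3.8980

q_1 = w_1/‖w_1‖ = (0, -3, -4)/5.0000 = (0.0000, -0.6000, -0.8000).
r_{12} = q_1·w_2 = 1.4000.
u_2 = w_2 − 1.4000·q_1 = (3.0000, -0.1600, 0.1200).
‖u_2‖ = 3.0067, so q_2 = (0.9978, -0.0532, 0.0399).
r_{23} = q_2·w_3 = -3.8980.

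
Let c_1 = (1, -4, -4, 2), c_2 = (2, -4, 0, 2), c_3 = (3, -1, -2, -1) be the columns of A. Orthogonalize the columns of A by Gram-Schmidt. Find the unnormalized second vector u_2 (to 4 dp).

q_1 = c_1/‖c_1‖ = (1, -4, -4, 2)/6.0828 = (0.1644, -0.6576, -0.6576, 0.3288).
r_{12} = q_1·c_2 = 3.6168.
u_2 = c_2 − 3.6168·q_1 = (1.4054, -1.6216, 2.3784, 0.8108).

u_2 = (1.4054, -1.6216, 2.3784, 0.8108)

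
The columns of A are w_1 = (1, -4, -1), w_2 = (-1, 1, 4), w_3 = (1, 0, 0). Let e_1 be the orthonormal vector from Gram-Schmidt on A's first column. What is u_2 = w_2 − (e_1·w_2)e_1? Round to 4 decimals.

u_2 = (-0.5000, -1.0000, 3.5000)

w_1 = (1, -4, -1); ‖w_1‖ = 4.2426, so e_1 = (0.2357, -0.9428, -0.2357).
e_1·w_2 = 0.2357·(-1) + (-0.9428)·1 + (-0.2357)·4 = -2.1213.
u_2 = w_2 + 2.1213·e_1 = (-0.5000, -1.0000, 3.5000).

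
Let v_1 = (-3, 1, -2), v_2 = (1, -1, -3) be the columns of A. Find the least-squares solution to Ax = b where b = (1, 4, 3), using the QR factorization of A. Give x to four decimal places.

v_1 = (-3, 1, -2); ‖v_1‖ = 3.7417, so q_1 = (-0.8018, 0.2673, -0.5345).
q_1·v_2 = (-0.8018)·1 + 0.2673·(-1) + (-0.5345)·(-3) = 0.5345.
u_2 = v_2 − 0.5345·q_1 = (1.4286, -1.1429, -2.7143).
‖u_2‖ = 3.2733, so q_2 = (0.4364, -0.3491, -0.8292).
Qᵀb = (-1.3363, -3.4478).
Back-substitute: x_2 = -3.4478/3.2733 = -1.0533.
x_1 = (-1.3363 − 0.5345·(-1.0533))/3.7417 = -0.2067.

x = (-0.2067, -1.0533)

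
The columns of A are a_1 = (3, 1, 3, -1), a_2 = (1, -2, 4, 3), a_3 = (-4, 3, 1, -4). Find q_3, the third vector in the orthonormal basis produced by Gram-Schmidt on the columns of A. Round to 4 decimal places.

q_3 = (-0.7347, 0.2546, 0.5455, -0.3128)

q_1 = a_1/‖a_1‖ = (3, 1, 3, -1)/4.4721 = (0.6708, 0.2236, 0.6708, -0.2236).
r_{12} = q_1·a_2 = 2.2361.
u_2 = a_2 − 2.2361·q_1 = (-0.5000, -2.5000, 2.5000, 3.5000).
‖u_2‖ = 5.0000, so q_2 = (-0.1000, -0.5000, 0.5000, 0.7000).
r_{13} = q_1·a_3 = -0.4472; r_{23} = q_2·a_3 = -3.4000.
u_3 = a_3 + 0.4472·q_1 + 3.4000·q_2 = (-4.0400, 1.4000, 3.0000, -1.7200).
‖u_3‖ = 5.4991, so q_3 = (-0.7347, 0.2546, 0.5455, -0.3128).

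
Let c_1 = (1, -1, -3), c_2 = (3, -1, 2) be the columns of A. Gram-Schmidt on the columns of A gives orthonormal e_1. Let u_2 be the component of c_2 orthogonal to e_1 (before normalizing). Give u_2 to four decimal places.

u_2 = (3.1818, -1.1818, 1.4545)

e_1 = c_1/‖c_1‖ = (1, -1, -3)/3.3166 = (0.3015, -0.3015, -0.9045).
r_{12} = e_1·c_2 = -0.6030.
u_2 = c_2 + 0.6030·e_1 = (3.1818, -1.1818, 1.4545).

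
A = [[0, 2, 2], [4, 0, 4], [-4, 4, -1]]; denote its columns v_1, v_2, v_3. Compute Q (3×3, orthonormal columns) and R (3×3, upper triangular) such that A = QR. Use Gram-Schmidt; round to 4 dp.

q_1 = v_1/‖v_1‖ = (0, 4, -4)/5.6569 = (0.0000, 0.7071, -0.7071).
r_{12} = q_1·v_2 = -2.8284.
u_2 = v_2 + 2.8284·q_1 = (2.0000, 2.0000, 2.0000).
‖u_2‖ = 3.4641, so q_2 = (0.5774, 0.5774, 0.5774).
r_{13} = q_1·v_3 = 3.5355; r_{23} = q_2·v_3 = 2.8868.
u_3 = v_3 − 3.5355·q_1 − 2.8868·q_2 = (0.3333, -0.1667, -0.1667).
‖u_3‖ = 0.4082, so q_3 = (0.8165, -0.4082, -0.4082).

Q = [[0.0000, 0.5774, 0.8165], [0.7071, 0.5774, -0.4082], [-0.7071, 0.5774, -0.4082]], R = [[5.6569, -2.8284, 3.5355], [0.0000, 3.4641, 2.8868], [0.0000, 0.0000, 0.4082]]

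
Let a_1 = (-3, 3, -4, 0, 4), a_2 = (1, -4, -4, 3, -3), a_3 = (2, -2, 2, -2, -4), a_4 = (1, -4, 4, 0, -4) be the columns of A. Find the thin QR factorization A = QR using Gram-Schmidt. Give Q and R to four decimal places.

Q = [[-0.4243, 0.0488, -0.0651, -0.8489], [0.4243, -0.4792, 0.0671, -0.4634], [-0.5657, -0.7001, -0.3536, 0.2450], [0.0000, 0.4304, -0.8131, -0.0523], [0.5657, -0.3042, -0.4528, -0.0441]], R = [[7.0711, -1.5556, -5.0912, -6.6468], [0.0000, 6.9699, 0.0115, 0.3816], [0.0000, 0.0000, 2.4657, 0.0631], [0.0000, 0.0000, 0.0000, 2.1611]]

e_1 = a_1/‖a_1‖ = (-3, 3, -4, 0, 4)/7.0711 = (-0.4243, 0.4243, -0.5657, 0.0000, 0.5657).
r_{12} = e_1·a_2 = -1.5556.
u_2 = a_2 + 1.5556·e_1 = (0.3400, -3.3400, -4.8800, 3.0000, -2.1200).
‖u_2‖ = 6.9699, so e_2 = (0.0488, -0.4792, -0.7001, 0.4304, -0.3042).
r_{13} = e_1·a_3 = -5.0912; r_{23} = e_2·a_3 = 0.0115.
u_3 = a_3 + 5.0912·e_1 − 0.0115·e_2 = (-0.1606, 0.1655, -0.8720, -2.0049, -1.1165).
‖u_3‖ = 2.4657, so e_3 = (-0.0651, 0.0671, -0.3536, -0.8131, -0.4528).
r_{14} = e_1·a_4 = -6.6468; r_{24} = e_2·a_4 = 0.3816; r_{34} = e_3·a_4 = 0.0631.
u_4 = a_4 + 6.6468·e_1 − 0.3816·e_2 − 0.0631·e_3 = (-1.8345, -1.0014, 0.5295, -0.1129, -0.0953).
‖u_4‖ = 2.1611, so e_4 = (-0.8489, -0.4634, 0.2450, -0.0523, -0.0441).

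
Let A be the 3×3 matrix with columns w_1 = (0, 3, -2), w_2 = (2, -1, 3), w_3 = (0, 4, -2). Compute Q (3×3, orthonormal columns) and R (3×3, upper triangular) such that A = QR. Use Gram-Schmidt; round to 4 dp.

Q = [[0.0000, 0.7175, -0.6965], [0.8321, 0.3864, 0.3980], [-0.5547, 0.5795, 0.5970]], R = [[3.6056, -2.4962, 4.4376], [0.0000, 2.7873, 0.3864], [0.0000, 0.0000, 0.3980]]

q_1 = w_1/‖w_1‖ = (0, 3, -2)/3.6056 = (0.0000, 0.8321, -0.5547).
r_{12} = q_1·w_2 = -2.4962.
u_2 = w_2 + 2.4962·q_1 = (2.0000, 1.0769, 1.6154).
‖u_2‖ = 2.7873, so q_2 = (0.7175, 0.3864, 0.5795).
r_{13} = q_1·w_3 = 4.4376; r_{23} = q_2·w_3 = 0.3864.
u_3 = w_3 − 4.4376·q_1 − 0.3864·q_2 = (-0.2772, 0.1584, 0.2376).
‖u_3‖ = 0.3980, so q_3 = (-0.6965, 0.3980, 0.5970).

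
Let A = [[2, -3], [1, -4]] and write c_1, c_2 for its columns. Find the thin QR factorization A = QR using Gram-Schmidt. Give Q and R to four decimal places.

c_1 = (2, 1); ‖c_1‖ = 2.2361, so e_1 = (0.8944, 0.4472).
e_1·c_2 = 0.8944·(-3) + 0.4472·(-4) = -4.4721.
u_2 = c_2 + 4.4721·e_1 = (1.0000, -2.0000).
‖u_2‖ = 2.2361, so e_2 = (0.4472, -0.8944).

Q = [[0.8944, 0.4472], [0.4472, -0.8944]], R = [[2.2361, -4.4721], [0.0000, 2.2361]]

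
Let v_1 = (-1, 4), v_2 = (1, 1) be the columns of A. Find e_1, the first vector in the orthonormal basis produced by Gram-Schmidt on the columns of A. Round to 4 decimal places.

v_1 = (-1, 4); ‖v_1‖ = 4.1231, so e_1 = (-0.2425, 0.9701).

e_1 = (-0.2425, 0.9701)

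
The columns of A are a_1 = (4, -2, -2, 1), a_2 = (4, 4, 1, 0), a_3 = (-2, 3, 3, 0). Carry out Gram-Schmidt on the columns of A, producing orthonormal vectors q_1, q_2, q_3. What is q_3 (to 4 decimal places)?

q_3 = (0.0503, -0.2182, 0.6718, 0.7060)

q_1 = a_1/‖a_1‖ = (4, -2, -2, 1)/5.0000 = (0.8000, -0.4000, -0.4000, 0.2000).
r_{12} = q_1·a_2 = 1.2000.
u_2 = a_2 − 1.2000·q_1 = (3.0400, 4.4800, 1.4800, -0.2400).
‖u_2‖ = 5.6178, so q_2 = (0.5411, 0.7975, 0.2634, -0.0427).
r_{13} = q_1·a_3 = -4.0000; r_{23} = q_2·a_3 = 2.1005.
u_3 = a_3 + 4.0000·q_1 − 2.1005·q_2 = (0.0634, -0.2750, 0.8466, 0.8897).
‖u_3‖ = 1.2602, so q_3 = (0.0503, -0.2182, 0.6718, 0.7060).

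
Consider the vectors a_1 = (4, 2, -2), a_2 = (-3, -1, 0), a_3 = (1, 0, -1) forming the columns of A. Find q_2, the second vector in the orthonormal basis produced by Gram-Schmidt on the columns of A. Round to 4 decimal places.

a_1 = (4, 2, -2); ‖a_1‖ = 4.8990, so q_1 = (0.8165, 0.4082, -0.4082).
q_1·a_2 = 0.8165·(-3) + 0.4082·(-1) + (-0.4082)·0 = -2.8577.
u_2 = a_2 + 2.8577·q_1 = (-0.6667, 0.1667, -1.1667).
‖u_2‖ = 1.3540, so q_2 = (-0.4924, 0.1231, -0.8616).

q_2 = (-0.4924, 0.1231, -0.8616)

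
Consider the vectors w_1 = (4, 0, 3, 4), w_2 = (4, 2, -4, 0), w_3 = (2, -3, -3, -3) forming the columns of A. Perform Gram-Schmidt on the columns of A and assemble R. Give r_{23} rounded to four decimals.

w_1 = (4, 0, 3, 4); ‖w_1‖ = 6.4031, so q_1 = (0.6247, 0.0000, 0.4685, 0.6247).
q_1·w_2 = 0.6247·4 + 0.0000·2 + 0.4685·(-4) + 0.6247·0 = 0.6247.
u_2 = w_2 − 0.6247·q_1 = (3.6098, 2.0000, -4.2927, -0.3902).
‖u_2‖ = 5.9674, so q_2 = (0.6049, 0.3352, -0.7194, -0.0654).
r_{23} = q_2·w_3 = 2.5586.

r_{23} = 2.5586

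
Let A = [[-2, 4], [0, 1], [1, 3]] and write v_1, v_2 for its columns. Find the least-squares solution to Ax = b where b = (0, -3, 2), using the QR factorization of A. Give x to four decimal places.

v_1 = (-2, 0, 1); ‖v_1‖ = 2.2361, so q_1 = (-0.8944, 0.0000, 0.4472).
q_1·v_2 = (-0.8944)·4 + 0.0000·1 + 0.4472·3 = -2.2361.
u_2 = v_2 + 2.2361·q_1 = (2.0000, 1.0000, 4.0000).
‖u_2‖ = 4.5826, so q_2 = (0.4364, 0.2182, 0.8729).
Qᵀb = (0.8944, 1.0911).
Back-substitute: x_2 = 1.0911/4.5826 = 0.2381.
x_1 = (0.8944 + 2.2361·0.2381)/2.2361 = 0.6381.

x = (0.6381, 0.2381)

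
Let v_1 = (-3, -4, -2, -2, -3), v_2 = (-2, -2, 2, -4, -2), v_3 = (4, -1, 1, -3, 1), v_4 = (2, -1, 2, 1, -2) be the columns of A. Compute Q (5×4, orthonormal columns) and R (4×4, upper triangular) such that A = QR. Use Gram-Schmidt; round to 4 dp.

Q = [[-0.4629, -0.0668, 0.7910, 0.3462], [-0.6172, 0.0668, -0.3944, -0.2540], [-0.3086, 0.7350, -0.2276, 0.4386], [-0.3086, -0.6682, -0.3831, 0.4847], [-0.4629, -0.0668, 0.1420, -0.6231]], R = [[6.4807, 3.7033, -1.0801, -0.3086], [0.0000, 4.2762, 2.3385, 0.7350], [0.0000, 0.0000, 4.6222, 0.8541], [0.0000, 0.0000, 0.0000, 3.5546]]

v_1 = (-3, -4, -2, -2, -3); ‖v_1‖ = 6.4807, so q_1 = (-0.4629, -0.6172, -0.3086, -0.3086, -0.4629).
q_1·v_2 = (-0.4629)·(-2) + (-0.6172)·(-2) + (-0.3086)·2 + (-0.3086)·(-4) + (-0.4629)·(-2) = 3.7033.
u_2 = v_2 − 3.7033·q_1 = (-0.2857, 0.2857, 3.1429, -2.8571, -0.2857).
‖u_2‖ = 4.2762, so q_2 = (-0.0668, 0.0668, 0.7350, -0.6682, -0.0668).
q_1·v_3 = (-0.4629)·4 + (-0.6172)·(-1) + (-0.3086)·1 + (-0.3086)·(-3) + (-0.4629)·1 = -1.0801; q_2·v_3 = (-0.0668)·4 + 0.0668·(-1) + 0.7350·1 + (-0.6682)·(-3) + (-0.0668)·1 = 2.3385.
u_3 = v_3 + 1.0801·q_1 − 2.3385·q_2 = (3.6562, -1.8229, -1.0521, -1.7708, 0.6563).
‖u_3‖ = 4.6222, so q_3 = (0.7910, -0.3944, -0.2276, -0.3831, 0.1420).
q_1·v_4 = (-0.4629)·2 + (-0.6172)·(-1) + (-0.3086)·2 + (-0.3086)·1 + (-0.4629)·(-2) = -0.3086; q_2·v_4 = (-0.0668)·2 + 0.0668·(-1) + 0.7350·2 + (-0.6682)·1 + (-0.0668)·(-2) = 0.7350; q_3·v_4 = 0.7910·2 + (-0.3944)·(-1) + (-0.2276)·2 + (-0.3831)·1 + 0.1420·(-2) = 0.8541.
u_4 = v_4 + 0.3086·q_1 − 0.7350·q_2 − 0.8541·q_3 = (1.2306, -0.9027, 1.5590, 1.7231, -2.2150).
‖u_4‖ = 3.5546, so q_4 = (0.3462, -0.2540, 0.4386, 0.4847, -0.6231).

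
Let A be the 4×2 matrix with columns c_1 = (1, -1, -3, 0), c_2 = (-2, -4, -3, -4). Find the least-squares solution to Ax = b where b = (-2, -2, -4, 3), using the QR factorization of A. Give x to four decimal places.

x = (1.0909, 0.0000)

q_1 = c_1/‖c_1‖ = (1, -1, -3, 0)/3.3166 = (0.3015, -0.3015, -0.9045, 0.0000).
r_{12} = q_1·c_2 = 3.3166.
u_2 = c_2 − 3.3166·q_1 = (-3.0000, -3.0000, 0.0000, -4.0000).
‖u_2‖ = 5.8310, so q_2 = (-0.5145, -0.5145, 0.0000, -0.6860).
Qᵀb = (3.6181, 0.0000).
Back-substitute: x_2 = 0.0000/5.8310 = 0.0000.
x_1 = (3.6181 − 3.3166·0.0000)/3.3166 = 1.0909.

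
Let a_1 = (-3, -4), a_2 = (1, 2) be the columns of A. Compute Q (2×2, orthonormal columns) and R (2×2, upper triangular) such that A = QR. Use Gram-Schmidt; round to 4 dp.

Q = [[-0.6000, -0.8000], [-0.8000, 0.6000]], R = [[5.0000, -2.2000], [0.0000, 0.4000]]

a_1 = (-3, -4); ‖a_1‖ = 5.0000, so e_1 = (-0.6000, -0.8000).
e_1·a_2 = (-0.6000)·1 + (-0.8000)·2 = -2.2000.
u_2 = a_2 + 2.2000·e_1 = (-0.3200, 0.2400).
‖u_2‖ = 0.4000, so e_2 = (-0.8000, 0.6000).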